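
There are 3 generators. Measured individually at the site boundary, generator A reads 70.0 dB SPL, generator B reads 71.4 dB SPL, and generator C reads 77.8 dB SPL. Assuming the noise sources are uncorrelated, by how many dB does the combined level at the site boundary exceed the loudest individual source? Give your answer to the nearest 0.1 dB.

Add the sources as powers (linear), then convert back to dB:
L_total = 10·log₁₀(10^(70.0/10) + 10^(71.4/10) + 10^(77.8/10)) = 79.25 dB SPL.
Excess over the loudest (77.8 dB): 79.25 − 77.8 = 1.4 dB.

1.4 dB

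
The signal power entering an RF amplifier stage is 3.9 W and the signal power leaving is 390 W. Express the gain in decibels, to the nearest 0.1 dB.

20.0 dB

For a power ratio, dB = 10·log₁₀(P₂/P₁).
10·log₁₀(390/3.9) = 10·log₁₀(100.0) = 20.0 dB.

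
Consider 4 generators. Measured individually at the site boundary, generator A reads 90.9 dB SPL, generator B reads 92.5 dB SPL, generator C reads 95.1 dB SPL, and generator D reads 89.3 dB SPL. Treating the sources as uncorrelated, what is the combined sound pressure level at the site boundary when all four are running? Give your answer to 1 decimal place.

Add the sources as powers (linear), then convert back to dB:
L_total = 10·log₁₀(10^(90.9/10) + 10^(92.5/10) + 10^(95.1/10) + 10^(89.3/10)) = 10·log₁₀(7096000000) = 98.5 dB SPL.

98.5 dB SPL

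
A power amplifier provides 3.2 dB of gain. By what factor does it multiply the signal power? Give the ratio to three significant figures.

2.09

Power ratio = 10^(dB/10).
10^(3.2/10) = 10^(0.3200) = 2.09.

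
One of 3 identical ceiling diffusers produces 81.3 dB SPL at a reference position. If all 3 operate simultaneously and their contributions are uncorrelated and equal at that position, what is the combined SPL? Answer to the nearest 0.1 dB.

3 equal incoherent sources raise the level by 10·log₁₀(3) = 4.77 dB.
L_total = 81.3 + 4.77 = 86.1 dB SPL.

86.1 dB SPL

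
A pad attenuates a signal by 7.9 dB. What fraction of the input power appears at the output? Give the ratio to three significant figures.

0.162

Power ratio = 10^(dB/10).
10^(-7.9/10) = 10^(-0.7900) = 0.162.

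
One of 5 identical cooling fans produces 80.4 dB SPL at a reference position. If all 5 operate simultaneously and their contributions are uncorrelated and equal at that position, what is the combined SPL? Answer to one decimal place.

5 equal incoherent sources raise the level by 10·log₁₀(5) = 6.99 dB.
L_total = 80.4 + 6.99 = 87.4 dB SPL.

87.4 dB SPL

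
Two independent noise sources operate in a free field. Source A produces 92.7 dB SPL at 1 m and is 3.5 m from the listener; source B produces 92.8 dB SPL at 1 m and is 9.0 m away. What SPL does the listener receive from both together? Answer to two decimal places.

At the listener: L_A = 92.7 − 20·log₁₀(3.5) = 81.819 dB; L_B = 92.8 − 20·log₁₀(9.0) = 73.715 dB.
Combined: 10·log₁₀(10^(81.819/10)+10^(73.715/10)) = 82.44 dB SPL.

82.44 dB SPL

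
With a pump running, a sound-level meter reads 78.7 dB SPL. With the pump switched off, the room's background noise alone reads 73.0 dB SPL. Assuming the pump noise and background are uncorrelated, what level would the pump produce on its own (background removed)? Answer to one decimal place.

77.3 dB SPL

Subtract intensities: L_src = 10·log₁₀(10^(L_total/10) − 10^(L_bg/10)).
L_src = 10·log₁₀(10^(78.7/10) − 10^(73.0/10)) = 10·log₁₀(54180000) = 77.3 dB SPL.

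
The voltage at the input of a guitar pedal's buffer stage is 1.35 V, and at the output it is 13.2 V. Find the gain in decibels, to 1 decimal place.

For a voltage ratio, dB = 20·log₁₀(V₂/V₁).
20·log₁₀(13.2/1.35) = 20·log₁₀(9.778) = 19.8 dB.

19.8 dB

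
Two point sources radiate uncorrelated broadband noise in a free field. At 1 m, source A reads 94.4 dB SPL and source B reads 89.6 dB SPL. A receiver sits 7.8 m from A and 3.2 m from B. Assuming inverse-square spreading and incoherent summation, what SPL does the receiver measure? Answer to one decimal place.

At the listener: L_A = 94.4 − 20·log₁₀(7.8) = 76.56 dB; L_B = 89.6 − 20·log₁₀(3.2) = 79.50 dB.
Combined: 10·log₁₀(10^(76.56/10)+10^(79.50/10)) = 81.3 dB SPL.

81.3 dB SPL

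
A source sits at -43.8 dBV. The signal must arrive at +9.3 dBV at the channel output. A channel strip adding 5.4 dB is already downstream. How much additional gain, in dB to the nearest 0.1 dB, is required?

47.7 dB

The required make-up gain is the shortfall in the dB sum.
G = +9.3 − (-43.8) − 5.4 = 47.7 dB.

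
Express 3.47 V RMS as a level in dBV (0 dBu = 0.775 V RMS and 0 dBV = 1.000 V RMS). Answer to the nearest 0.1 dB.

+10.8 dBV

dBV = 20·log₁₀(V / 1.000 V).
20·log₁₀(3.47/1.000) = +10.8 dBV.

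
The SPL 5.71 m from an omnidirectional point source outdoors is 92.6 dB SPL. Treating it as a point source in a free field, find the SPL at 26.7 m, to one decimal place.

Free-field point source: level drops by 20·log₁₀ of the distance ratio.
ΔL = −20·log₁₀(26.7/5.71) = -13.40 dB, so L₂ = 92.6 + (-13.40) = 79.2 dB SPL.

79.2 dB SPL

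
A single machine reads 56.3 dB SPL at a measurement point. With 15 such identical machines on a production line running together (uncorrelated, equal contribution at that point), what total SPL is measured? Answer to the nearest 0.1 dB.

15 equal incoherent sources raise the level by 10·log₁₀(15) = 11.76 dB.
L_total = 56.3 + 11.76 = 68.1 dB SPL.

68.1 dB SPL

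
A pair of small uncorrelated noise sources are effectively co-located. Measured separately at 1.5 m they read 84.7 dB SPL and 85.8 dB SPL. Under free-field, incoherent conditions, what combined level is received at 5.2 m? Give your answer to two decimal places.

Combined at 1.5 m: 10·log₁₀(10^(84.7/10)+10^(85.8/10)) = 88.295 dB SPL.
Then apply −20·log₁₀(5.2/1.5) = -10.798 dB → 77.50 dB SPL.

77.50 dB SPL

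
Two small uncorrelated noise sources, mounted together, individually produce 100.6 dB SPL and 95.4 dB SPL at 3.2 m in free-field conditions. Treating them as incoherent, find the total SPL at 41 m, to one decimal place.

Combined at 3.2 m: 10·log₁₀(10^(100.6/10)+10^(95.4/10)) = 101.75 dB SPL.
Then apply −20·log₁₀(41/3.2) = -22.15 dB → 79.6 dB SPL.

79.6 dB SPL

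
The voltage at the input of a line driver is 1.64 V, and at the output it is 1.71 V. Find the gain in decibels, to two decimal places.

0.36 dB

Voltage is an amplitude quantity, so gain = 20·log₁₀(V_out/V_in).
20·log₁₀(1.71/1.64) = 20·log₁₀(1.043) = 0.36 dB.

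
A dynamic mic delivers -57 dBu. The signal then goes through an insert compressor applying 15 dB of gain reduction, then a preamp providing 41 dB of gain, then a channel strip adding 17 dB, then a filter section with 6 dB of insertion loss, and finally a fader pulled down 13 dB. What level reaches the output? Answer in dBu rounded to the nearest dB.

-33 dBu

Gain stages sum in dB:
-57 − 15 + 41 + 17 − 6 − 13 = -33 dBu.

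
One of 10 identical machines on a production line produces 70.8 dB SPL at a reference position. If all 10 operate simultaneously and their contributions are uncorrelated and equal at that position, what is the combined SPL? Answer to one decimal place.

80.8 dB SPL

10 equal incoherent sources raise the level by 10·log₁₀(10) = 10.00 dB.
L_total = 70.8 + 10.00 = 80.8 dB SPL.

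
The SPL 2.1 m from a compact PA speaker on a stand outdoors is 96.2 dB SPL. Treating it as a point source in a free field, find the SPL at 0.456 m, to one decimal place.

109.5 dB SPL

For a point source in a free field, ΔL = −20·log₁₀(d₂/d₁).
ΔL = −20·log₁₀(0.456/2.1) = 13.27 dB, so L₂ = 96.2 + (13.27) = 109.5 dB SPL.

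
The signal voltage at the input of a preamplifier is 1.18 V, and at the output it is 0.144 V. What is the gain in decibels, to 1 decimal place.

-18.3 dB

Voltage ratio → dB uses the 20·log₁₀ form:
20·log₁₀(0.144/1.18) = 20·log₁₀(0.1220) = -18.3 dB.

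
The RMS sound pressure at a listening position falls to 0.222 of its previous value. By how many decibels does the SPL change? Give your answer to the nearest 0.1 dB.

Sound pressure is an amplitude quantity: ΔL = 20·log₁₀(p₂/p₁).
20·log₁₀(0.222) = -13.1 dB.

-13.1 dB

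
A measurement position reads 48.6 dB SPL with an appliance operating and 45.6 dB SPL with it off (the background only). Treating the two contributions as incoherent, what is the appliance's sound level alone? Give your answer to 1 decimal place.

Background correction is a power subtraction:
L_src = 10·log₁₀(10^(48.6/10) − 10^(45.6/10)) = 10·log₁₀(36140) = 45.6 dB SPL.

45.6 dB SPL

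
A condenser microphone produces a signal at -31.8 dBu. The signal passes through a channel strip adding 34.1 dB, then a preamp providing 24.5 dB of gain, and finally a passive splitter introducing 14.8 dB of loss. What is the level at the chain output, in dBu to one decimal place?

Gain stages sum in dB:
-31.8 + 34.1 + 24.5 − 14.8 = +12.0 dBu.

+12.0 dBu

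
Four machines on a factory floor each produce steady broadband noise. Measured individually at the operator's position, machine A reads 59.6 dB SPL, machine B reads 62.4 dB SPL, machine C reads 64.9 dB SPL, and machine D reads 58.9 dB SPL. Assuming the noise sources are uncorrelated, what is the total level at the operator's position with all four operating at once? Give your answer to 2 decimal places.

Uncorrelated sources add in intensity (power), not in dB.
L_total = 10·log₁₀(10^(59.6/10) + 10^(62.4/10) + 10^(64.9/10) + 10^(58.9/10)) = 10·log₁₀(6516000) = 68.14 dB SPL.

68.14 dB SPL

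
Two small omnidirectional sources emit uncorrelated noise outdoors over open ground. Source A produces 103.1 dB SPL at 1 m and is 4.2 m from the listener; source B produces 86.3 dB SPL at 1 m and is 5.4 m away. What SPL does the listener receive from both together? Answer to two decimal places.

At the listener: L_A = 103.1 − 20·log₁₀(4.2) = 90.635 dB; L_B = 86.3 − 20·log₁₀(5.4) = 71.652 dB.
Combined: 10·log₁₀(10^(90.635/10)+10^(71.652/10)) = 90.69 dB SPL.

90.69 dB SPL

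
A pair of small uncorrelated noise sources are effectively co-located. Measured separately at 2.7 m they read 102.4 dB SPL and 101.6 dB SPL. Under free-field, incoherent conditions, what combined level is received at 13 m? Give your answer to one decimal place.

91.4 dB SPL

Combined at 2.7 m: 10·log₁₀(10^(102.4/10)+10^(101.6/10)) = 105.03 dB SPL.
Then apply −20·log₁₀(13/2.7) = -13.65 dB → 91.4 dB SPL.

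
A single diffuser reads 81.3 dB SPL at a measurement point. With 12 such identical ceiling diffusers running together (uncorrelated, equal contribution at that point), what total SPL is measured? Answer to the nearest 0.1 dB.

92.1 dB SPL

12 equal incoherent sources raise the level by 10·log₁₀(12) = 10.79 dB.
L_total = 81.3 + 10.79 = 92.1 dB SPL.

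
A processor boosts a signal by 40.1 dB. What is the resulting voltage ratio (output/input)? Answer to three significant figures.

Voltage ratio = 10^(dB/20).
10^(40.1/20) = 10^(2.005) = 101.

101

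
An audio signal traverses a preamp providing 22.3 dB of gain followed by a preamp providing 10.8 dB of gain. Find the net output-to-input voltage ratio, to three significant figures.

45.2

Net gain = 22.3 + 10.8 = 33.1 dB.
Voltage ratio = 10^(33.1/20) = 45.2.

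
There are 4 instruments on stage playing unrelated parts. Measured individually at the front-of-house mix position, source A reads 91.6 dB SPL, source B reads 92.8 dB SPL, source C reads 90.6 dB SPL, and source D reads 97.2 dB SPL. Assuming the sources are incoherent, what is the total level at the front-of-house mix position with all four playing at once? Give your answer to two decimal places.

99.89 dB SPL

Uncorrelated sources add in intensity (power), not in dB.
L_total = 10·log₁₀(10^(91.6/10) + 10^(92.8/10) + 10^(90.6/10) + 10^(97.2/10)) = 10·log₁₀(9747000000) = 99.89 dB SPL.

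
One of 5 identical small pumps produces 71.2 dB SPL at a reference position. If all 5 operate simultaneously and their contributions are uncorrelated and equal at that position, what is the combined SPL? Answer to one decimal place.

78.2 dB SPL

5 equal incoherent sources raise the level by 10·log₁₀(5) = 6.99 dB.
L_total = 71.2 + 6.99 = 78.2 dB SPL.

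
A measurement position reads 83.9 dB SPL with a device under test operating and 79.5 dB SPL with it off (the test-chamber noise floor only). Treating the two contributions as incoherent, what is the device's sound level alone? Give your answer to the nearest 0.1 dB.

81.9 dB SPL

Remove the background by subtracting linear intensities:
L_src = 10·log₁₀(10^(83.9/10) − 10^(79.5/10)) = 10·log₁₀(156300000) = 81.9 dB SPL.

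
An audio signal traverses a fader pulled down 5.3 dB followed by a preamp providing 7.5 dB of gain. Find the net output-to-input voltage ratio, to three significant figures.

Net gain = (−5.3) + 7.5 = 2.2 dB.
Voltage ratio = 10^(2.2/20) = 1.29.

1.29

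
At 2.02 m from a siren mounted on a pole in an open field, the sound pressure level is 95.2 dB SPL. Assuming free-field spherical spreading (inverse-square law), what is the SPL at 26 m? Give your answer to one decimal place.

Free-field point source: level drops by 20·log₁₀ of the distance ratio.
ΔL = −20·log₁₀(26/2.02) = -22.19 dB, so L₂ = 95.2 + (-22.19) = 73.0 dB SPL.

73.0 dB SPL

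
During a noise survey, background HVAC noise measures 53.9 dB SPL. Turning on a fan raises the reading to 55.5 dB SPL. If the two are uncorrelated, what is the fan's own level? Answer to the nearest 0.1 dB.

Background correction is a power subtraction:
L_src = 10·log₁₀(10^(55.5/10) − 10^(53.9/10)) = 10·log₁₀(109300) = 50.4 dB SPL.

50.4 dB SPL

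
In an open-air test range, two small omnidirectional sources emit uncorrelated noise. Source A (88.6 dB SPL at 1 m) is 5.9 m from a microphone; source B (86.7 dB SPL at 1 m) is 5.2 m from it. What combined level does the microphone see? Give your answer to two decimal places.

At the listener: L_A = 88.6 − 20·log₁₀(5.9) = 73.183 dB; L_B = 86.7 − 20·log₁₀(5.2) = 72.380 dB.
Combined: 10·log₁₀(10^(73.183/10)+10^(72.380/10)) = 75.81 dB SPL.

75.81 dB SPL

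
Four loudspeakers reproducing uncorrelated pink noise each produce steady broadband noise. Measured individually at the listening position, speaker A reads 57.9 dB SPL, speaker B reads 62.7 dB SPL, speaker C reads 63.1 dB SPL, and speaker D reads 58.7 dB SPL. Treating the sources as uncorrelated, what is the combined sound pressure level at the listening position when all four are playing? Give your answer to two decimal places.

Uncorrelated sources add in intensity (power), not in dB.
L_total = 10·log₁₀(10^(57.9/10) + 10^(62.7/10) + 10^(63.1/10) + 10^(58.7/10)) = 10·log₁₀(5262000) = 67.21 dB SPL.

67.21 dB SPL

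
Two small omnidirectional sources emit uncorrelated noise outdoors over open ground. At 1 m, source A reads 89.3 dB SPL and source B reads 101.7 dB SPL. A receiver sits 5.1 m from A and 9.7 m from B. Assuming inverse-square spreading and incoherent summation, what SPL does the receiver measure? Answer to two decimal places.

At the listener: L_A = 89.3 − 20·log₁₀(5.1) = 75.149 dB; L_B = 101.7 − 20·log₁₀(9.7) = 81.965 dB.
Combined: 10·log₁₀(10^(75.149/10)+10^(81.965/10)) = 82.79 dB SPL.

82.79 dB SPL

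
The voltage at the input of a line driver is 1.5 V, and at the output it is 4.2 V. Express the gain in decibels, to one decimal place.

Voltage is an amplitude quantity, so gain = 20·log₁₀(V_out/V_in).
20·log₁₀(4.2/1.5) = 20·log₁₀(2.800) = 8.9 dB.

8.9 dB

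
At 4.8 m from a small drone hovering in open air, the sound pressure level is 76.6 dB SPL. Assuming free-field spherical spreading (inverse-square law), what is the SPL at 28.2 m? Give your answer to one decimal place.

Free-field point source: level drops by 20·log₁₀ of the distance ratio.
ΔL = −20·log₁₀(28.2/4.8) = -15.38 dB, so L₂ = 76.6 + (-15.38) = 61.2 dB SPL.

61.2 dB SPL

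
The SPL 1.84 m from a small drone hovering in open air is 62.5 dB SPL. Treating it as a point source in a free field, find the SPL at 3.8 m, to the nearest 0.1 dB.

Inverse-square spreading gives ΔL = −20·log₁₀(d₂/d₁).
ΔL = −20·log₁₀(3.8/1.84) = -6.30 dB, so L₂ = 62.5 + (-6.30) = 56.2 dB SPL.

56.2 dB SPL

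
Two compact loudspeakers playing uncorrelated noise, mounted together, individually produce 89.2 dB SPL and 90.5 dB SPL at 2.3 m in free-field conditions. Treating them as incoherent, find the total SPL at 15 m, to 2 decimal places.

76.62 dB SPL

Combined at 2.3 m: 10·log₁₀(10^(89.2/10)+10^(90.5/10)) = 92.909 dB SPL.
Then apply −20·log₁₀(15/2.3) = -16.287 dB → 76.62 dB SPL.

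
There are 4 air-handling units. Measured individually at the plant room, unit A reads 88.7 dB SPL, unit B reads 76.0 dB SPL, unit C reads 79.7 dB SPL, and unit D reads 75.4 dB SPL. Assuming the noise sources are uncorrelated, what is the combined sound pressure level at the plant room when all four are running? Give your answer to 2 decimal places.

89.59 dB SPL

Uncorrelated sources add in intensity (power), not in dB.
L_total = 10·log₁₀(10^(88.7/10) + 10^(76.0/10) + 10^(79.7/10) + 10^(75.4/10)) = 10·log₁₀(909100000) = 89.59 dB SPL.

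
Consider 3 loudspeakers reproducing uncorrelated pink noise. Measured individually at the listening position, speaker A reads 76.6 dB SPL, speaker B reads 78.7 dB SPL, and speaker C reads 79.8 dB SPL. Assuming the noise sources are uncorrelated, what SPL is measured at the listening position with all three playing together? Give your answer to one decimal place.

83.3 dB SPL

Incoherent sources sum as intensities:
L_total = 10·log₁₀(10^(76.6/10) + 10^(78.7/10) + 10^(79.8/10)) = 10·log₁₀(215300000) = 83.3 dB SPL.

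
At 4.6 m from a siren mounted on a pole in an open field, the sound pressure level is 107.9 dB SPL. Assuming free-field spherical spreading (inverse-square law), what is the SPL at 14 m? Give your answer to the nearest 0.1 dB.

Free-field point source: level drops by 20·log₁₀ of the distance ratio.
ΔL = −20·log₁₀(14/4.6) = -9.67 dB, so L₂ = 107.9 + (-9.67) = 98.2 dB SPL.

98.2 dB SPL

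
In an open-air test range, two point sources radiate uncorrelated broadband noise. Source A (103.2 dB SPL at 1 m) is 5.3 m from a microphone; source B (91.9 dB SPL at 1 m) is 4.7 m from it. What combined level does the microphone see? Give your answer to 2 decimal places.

At the listener: L_A = 103.2 − 20·log₁₀(5.3) = 88.714 dB; L_B = 91.9 − 20·log₁₀(4.7) = 78.458 dB.
Combined: 10·log₁₀(10^(88.714/10)+10^(78.458/10)) = 89.11 dB SPL.

89.11 dB SPL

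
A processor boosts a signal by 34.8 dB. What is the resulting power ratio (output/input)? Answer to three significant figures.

Power ratio = 10^(dB/10).
10^(34.8/10) = 10^(3.480) = 3020.

3020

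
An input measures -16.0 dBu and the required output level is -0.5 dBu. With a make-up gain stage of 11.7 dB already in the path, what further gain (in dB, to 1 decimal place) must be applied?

3.8 dB

The required make-up gain is the shortfall in the dB sum.
G = -0.5 − (-16.0) − 11.7 = 3.8 dB.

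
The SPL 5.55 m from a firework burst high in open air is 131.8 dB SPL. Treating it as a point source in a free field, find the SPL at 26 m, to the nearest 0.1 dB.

For a point source in a free field, ΔL = −20·log₁₀(d₂/d₁).
ΔL = −20·log₁₀(26/5.55) = -13.41 dB, so L₂ = 131.8 + (-13.41) = 118.4 dB SPL.

118.4 dB SPL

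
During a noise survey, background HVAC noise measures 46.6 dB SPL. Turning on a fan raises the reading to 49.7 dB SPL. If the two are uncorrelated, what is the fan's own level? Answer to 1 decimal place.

46.8 dB SPL

Remove the background by subtracting linear intensities:
L_src = 10·log₁₀(10^(49.7/10) − 10^(46.6/10)) = 10·log₁₀(47620) = 46.8 dB SPL.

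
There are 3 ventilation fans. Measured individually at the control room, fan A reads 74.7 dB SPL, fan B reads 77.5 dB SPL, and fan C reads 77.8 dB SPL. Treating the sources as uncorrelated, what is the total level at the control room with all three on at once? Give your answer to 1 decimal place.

Add the sources as powers (linear), then convert back to dB:
L_total = 10·log₁₀(10^(74.7/10) + 10^(77.5/10) + 10^(77.8/10)) = 10·log₁₀(146000000) = 81.6 dB SPL.

81.6 dB SPL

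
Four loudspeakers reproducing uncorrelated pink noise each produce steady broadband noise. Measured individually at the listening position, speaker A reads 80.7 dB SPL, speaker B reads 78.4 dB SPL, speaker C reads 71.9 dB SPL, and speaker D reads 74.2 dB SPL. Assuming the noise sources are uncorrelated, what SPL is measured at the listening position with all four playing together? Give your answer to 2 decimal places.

Incoherent sources sum as intensities:
L_total = 10·log₁₀(10^(80.7/10) + 10^(78.4/10) + 10^(71.9/10) + 10^(74.2/10)) = 10·log₁₀(228500000) = 83.59 dB SPL.

83.59 dB SPL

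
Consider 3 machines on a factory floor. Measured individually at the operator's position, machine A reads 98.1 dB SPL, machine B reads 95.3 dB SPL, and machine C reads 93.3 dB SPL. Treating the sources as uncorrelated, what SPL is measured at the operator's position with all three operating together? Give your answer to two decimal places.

100.79 dB SPL

Add the sources as powers (linear), then convert back to dB:
L_total = 10·log₁₀(10^(98.1/10) + 10^(95.3/10) + 10^(93.3/10)) = 10·log₁₀(11983000000) = 100.79 dB SPL.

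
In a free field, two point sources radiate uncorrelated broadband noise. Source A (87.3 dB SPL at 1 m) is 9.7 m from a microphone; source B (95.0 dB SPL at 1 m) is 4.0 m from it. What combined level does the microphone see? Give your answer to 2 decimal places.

83.08 dB SPL

At the listener: L_A = 87.3 − 20·log₁₀(9.7) = 67.565 dB; L_B = 95.0 − 20·log₁₀(4.0) = 82.959 dB.
Combined: 10·log₁₀(10^(67.565/10)+10^(82.959/10)) = 83.08 dB SPL.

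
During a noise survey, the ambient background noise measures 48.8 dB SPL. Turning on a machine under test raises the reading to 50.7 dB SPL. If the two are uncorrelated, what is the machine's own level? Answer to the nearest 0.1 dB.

Background correction is a power subtraction:
L_src = 10·log₁₀(10^(50.7/10) − 10^(48.8/10)) = 10·log₁₀(41630) = 46.2 dB SPL.

46.2 dB SPL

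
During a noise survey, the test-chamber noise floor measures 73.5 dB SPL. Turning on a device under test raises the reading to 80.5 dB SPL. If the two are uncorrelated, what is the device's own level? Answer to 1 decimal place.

79.5 dB SPL

Background correction is a power subtraction:
L_src = 10·log₁₀(10^(80.5/10) − 10^(73.5/10)) = 10·log₁₀(89810000) = 79.5 dB SPL.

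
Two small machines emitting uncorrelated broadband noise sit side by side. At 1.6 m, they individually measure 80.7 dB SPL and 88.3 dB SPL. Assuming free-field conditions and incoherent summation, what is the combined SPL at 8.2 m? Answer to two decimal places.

74.80 dB SPL

Combined at 1.6 m: 10·log₁₀(10^(80.7/10)+10^(88.3/10)) = 88.996 dB SPL.
Then apply −20·log₁₀(8.2/1.6) = -14.194 dB → 74.80 dB SPL.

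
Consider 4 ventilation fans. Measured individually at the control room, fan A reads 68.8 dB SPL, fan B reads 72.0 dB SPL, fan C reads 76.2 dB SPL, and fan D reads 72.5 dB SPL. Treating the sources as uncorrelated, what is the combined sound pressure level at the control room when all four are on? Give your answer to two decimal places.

79.19 dB SPL

Incoherent sources sum as intensities:
L_total = 10·log₁₀(10^(68.8/10) + 10^(72.0/10) + 10^(76.2/10) + 10^(72.5/10)) = 10·log₁₀(82900000) = 79.19 dB SPL.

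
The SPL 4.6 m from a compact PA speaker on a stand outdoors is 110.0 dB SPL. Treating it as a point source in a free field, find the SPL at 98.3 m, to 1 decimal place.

83.4 dB SPL

Inverse-square spreading gives ΔL = −20·log₁₀(d₂/d₁).
ΔL = −20·log₁₀(98.3/4.6) = -26.60 dB, so L₂ = 110.0 + (-26.60) = 83.4 dB SPL.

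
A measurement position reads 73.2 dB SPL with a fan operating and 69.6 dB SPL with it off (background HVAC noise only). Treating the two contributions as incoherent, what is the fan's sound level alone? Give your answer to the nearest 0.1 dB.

Remove the background by subtracting linear intensities:
L_src = 10·log₁₀(10^(73.2/10) − 10^(69.6/10)) = 10·log₁₀(11770000) = 70.7 dB SPL.

70.7 dB SPL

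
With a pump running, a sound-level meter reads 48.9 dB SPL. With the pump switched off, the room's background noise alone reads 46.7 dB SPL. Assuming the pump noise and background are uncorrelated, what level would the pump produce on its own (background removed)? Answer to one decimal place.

Subtract intensities: L_src = 10·log₁₀(10^(L_total/10) − 10^(L_bg/10)).
L_src = 10·log₁₀(10^(48.9/10) − 10^(46.7/10)) = 10·log₁₀(30850) = 44.9 dB SPL.

44.9 dB SPL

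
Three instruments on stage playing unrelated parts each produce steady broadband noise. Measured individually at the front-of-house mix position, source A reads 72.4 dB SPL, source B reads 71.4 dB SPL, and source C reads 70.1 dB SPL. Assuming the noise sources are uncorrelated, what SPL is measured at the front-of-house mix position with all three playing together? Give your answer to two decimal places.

Uncorrelated sources add in intensity (power), not in dB.
L_total = 10·log₁₀(10^(72.4/10) + 10^(71.4/10) + 10^(70.1/10)) = 10·log₁₀(41410000) = 76.17 dB SPL.

76.17 dB SPL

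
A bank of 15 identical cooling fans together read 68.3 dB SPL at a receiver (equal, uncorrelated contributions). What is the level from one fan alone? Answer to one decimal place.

15 equal incoherent sources add 10·log₁₀(15) = 11.76 dB over one source.
L_one = 68.3 − 11.76 = 56.5 dB SPL.

56.5 dB SPL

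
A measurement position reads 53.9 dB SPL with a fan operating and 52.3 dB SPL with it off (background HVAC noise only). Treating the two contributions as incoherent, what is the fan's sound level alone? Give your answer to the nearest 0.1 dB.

48.8 dB SPL

Remove the background by subtracting linear intensities:
L_src = 10·log₁₀(10^(53.9/10) − 10^(52.3/10)) = 10·log₁₀(75650) = 48.8 dB SPL.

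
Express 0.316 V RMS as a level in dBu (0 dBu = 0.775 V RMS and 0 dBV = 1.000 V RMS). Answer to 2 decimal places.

-7.79 dBu

dBu = 20·log₁₀(V / 0.775 V).
20·log₁₀(0.316/0.775) = -7.79 dBu.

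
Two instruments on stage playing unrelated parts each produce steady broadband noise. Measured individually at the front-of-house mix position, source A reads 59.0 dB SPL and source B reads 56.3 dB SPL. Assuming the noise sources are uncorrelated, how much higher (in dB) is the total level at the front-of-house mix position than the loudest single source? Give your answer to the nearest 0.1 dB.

1.9 dB

Add the sources as powers (linear), then convert back to dB:
L_total = 10·log₁₀(10^(59.0/10) + 10^(56.3/10)) = 60.87 dB SPL.
Excess over the loudest (59.0 dB): 60.87 − 59.0 = 1.9 dB.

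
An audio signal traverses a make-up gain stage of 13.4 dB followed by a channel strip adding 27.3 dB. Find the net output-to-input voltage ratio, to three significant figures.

108

Net gain = 13.4 + 27.3 = 40.7 dB.
Voltage ratio = 10^(40.7/20) = 108.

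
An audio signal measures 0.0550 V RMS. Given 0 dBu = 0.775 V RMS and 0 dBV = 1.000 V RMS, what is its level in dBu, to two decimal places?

-22.98 dBu

dBu = 20·log₁₀(V / 0.775 V).
20·log₁₀(0.0550/0.775) = -22.98 dBu.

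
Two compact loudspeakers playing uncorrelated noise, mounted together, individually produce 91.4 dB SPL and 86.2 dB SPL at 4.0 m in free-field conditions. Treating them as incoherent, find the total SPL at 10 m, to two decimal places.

Combined at 4.0 m: 10·log₁₀(10^(91.4/10)+10^(86.2/10)) = 92.546 dB SPL.
Then apply −20·log₁₀(10/4.0) = -7.959 dB → 84.59 dB SPL.

84.59 dB SPL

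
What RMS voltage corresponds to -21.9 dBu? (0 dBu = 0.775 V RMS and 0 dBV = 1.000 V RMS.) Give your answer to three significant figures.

V = 0.775 V × 10^(-21.9/20).
= 0.775 × 0.08035 = 0.0623 V.

0.0623 V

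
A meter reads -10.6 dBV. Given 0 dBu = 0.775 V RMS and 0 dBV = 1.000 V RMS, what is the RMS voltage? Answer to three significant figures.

V = 1.000 V × 10^(-10.6/20).
= 1.000 × 0.2951 = 0.295 V.

0.295 V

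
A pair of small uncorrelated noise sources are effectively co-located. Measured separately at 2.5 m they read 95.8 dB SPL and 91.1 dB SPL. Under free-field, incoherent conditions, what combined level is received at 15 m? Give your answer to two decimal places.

81.50 dB SPL

Combined at 2.5 m: 10·log₁₀(10^(95.8/10)+10^(91.1/10)) = 97.067 dB SPL.
Then apply −20·log₁₀(15/2.5) = -15.563 dB → 81.50 dB SPL.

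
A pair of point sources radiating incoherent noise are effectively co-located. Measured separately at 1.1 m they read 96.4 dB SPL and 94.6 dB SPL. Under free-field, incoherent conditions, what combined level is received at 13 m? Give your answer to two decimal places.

Combined at 1.1 m: 10·log₁₀(10^(96.4/10)+10^(94.6/10)) = 98.603 dB SPL.
Then apply −20·log₁₀(13/1.1) = -21.451 dB → 77.15 dB SPL.

77.15 dB SPL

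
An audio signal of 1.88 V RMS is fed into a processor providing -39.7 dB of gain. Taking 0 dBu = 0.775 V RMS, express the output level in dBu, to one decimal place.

Input level: 20·log₁₀(1.88/0.775) = 7.70 dBu.
Output: 7.70 − 39.7 = -32.0 dBu.

-32.0 dBu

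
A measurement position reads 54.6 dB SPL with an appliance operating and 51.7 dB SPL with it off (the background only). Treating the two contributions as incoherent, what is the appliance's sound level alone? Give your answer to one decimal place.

51.5 dB SPL

Background correction is a power subtraction:
L_src = 10·log₁₀(10^(54.6/10) − 10^(51.7/10)) = 10·log₁₀(140500) = 51.5 dB SPL.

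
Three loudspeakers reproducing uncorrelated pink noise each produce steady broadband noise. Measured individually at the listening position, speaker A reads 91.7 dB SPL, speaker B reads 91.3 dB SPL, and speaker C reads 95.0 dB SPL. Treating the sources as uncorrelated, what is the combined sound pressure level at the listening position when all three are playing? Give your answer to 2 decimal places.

97.77 dB SPL

Add the sources as powers (linear), then convert back to dB:
L_total = 10·log₁₀(10^(91.7/10) + 10^(91.3/10) + 10^(95.0/10)) = 10·log₁₀(5990000000) = 97.77 dB SPL.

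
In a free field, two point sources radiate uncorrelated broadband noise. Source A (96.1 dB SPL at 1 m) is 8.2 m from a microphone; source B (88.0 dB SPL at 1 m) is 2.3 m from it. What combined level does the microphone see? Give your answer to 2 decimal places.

82.55 dB SPL

At the listener: L_A = 96.1 − 20·log₁₀(8.2) = 77.824 dB; L_B = 88.0 − 20·log₁₀(2.3) = 80.765 dB.
Combined: 10·log₁₀(10^(77.824/10)+10^(80.765/10)) = 82.55 dB SPL.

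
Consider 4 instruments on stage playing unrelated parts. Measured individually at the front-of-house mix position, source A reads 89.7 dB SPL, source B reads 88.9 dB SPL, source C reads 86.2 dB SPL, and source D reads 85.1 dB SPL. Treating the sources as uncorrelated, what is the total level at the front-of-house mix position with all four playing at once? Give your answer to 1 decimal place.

93.9 dB SPL

Uncorrelated sources add in intensity (power), not in dB.
L_total = 10·log₁₀(10^(89.7/10) + 10^(88.9/10) + 10^(86.2/10) + 10^(85.1/10)) = 10·log₁₀(2450000000) = 93.9 dB SPL.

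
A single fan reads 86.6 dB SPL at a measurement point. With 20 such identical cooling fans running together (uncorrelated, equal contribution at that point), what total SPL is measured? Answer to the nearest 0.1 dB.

99.6 dB SPL

20 equal incoherent sources raise the level by 10·log₁₀(20) = 13.01 dB.
L_total = 86.6 + 13.01 = 99.6 dB SPL.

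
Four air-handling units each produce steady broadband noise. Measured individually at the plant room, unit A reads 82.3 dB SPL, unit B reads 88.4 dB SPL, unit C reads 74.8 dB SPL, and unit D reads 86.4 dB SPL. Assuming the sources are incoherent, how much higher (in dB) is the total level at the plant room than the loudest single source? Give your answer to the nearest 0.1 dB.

Add the sources as powers (linear), then convert back to dB:
L_total = 10·log₁₀(10^(82.3/10) + 10^(88.4/10) + 10^(74.8/10) + 10^(86.4/10)) = 91.23 dB SPL.
Excess over the loudest (88.4 dB): 91.23 − 88.4 = 2.8 dB.

2.8 dB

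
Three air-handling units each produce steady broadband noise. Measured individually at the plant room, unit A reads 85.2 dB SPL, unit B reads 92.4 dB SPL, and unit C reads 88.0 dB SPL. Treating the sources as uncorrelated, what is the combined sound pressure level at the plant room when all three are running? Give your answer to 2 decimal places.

94.31 dB SPL

Uncorrelated sources add in intensity (power), not in dB.
L_total = 10·log₁₀(10^(85.2/10) + 10^(92.4/10) + 10^(88.0/10)) = 10·log₁₀(2700000000) = 94.31 dB SPL.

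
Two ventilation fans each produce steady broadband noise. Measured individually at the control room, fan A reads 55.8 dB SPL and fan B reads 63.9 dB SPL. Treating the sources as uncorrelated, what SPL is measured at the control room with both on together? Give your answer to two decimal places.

64.53 dB SPL

Add the sources as powers (linear), then convert back to dB:
L_total = 10·log₁₀(10^(55.8/10) + 10^(63.9/10)) = 10·log₁₀(2835000) = 64.53 dB SPL.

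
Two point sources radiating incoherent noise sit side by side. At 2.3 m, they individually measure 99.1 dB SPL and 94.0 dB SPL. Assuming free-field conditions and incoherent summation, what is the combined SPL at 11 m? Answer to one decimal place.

86.7 dB SPL

Combined at 2.3 m: 10·log₁₀(10^(99.1/10)+10^(94.0/10)) = 100.27 dB SPL.
Then apply −20·log₁₀(11/2.3) = -13.59 dB → 86.7 dB SPL.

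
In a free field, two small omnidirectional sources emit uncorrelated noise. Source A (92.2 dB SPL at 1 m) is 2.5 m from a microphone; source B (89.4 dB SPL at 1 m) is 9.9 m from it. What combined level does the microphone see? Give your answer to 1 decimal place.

At the listener: L_A = 92.2 − 20·log₁₀(2.5) = 84.24 dB; L_B = 89.4 − 20·log₁₀(9.9) = 69.49 dB.
Combined: 10·log₁₀(10^(84.24/10)+10^(69.49/10)) = 84.4 dB SPL.

84.4 dB SPL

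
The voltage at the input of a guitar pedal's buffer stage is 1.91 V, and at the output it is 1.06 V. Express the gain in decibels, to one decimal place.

-5.1 dB

Voltage ratio → dB uses the 20·log₁₀ form:
20·log₁₀(1.06/1.91) = 20·log₁₀(0.5550) = -5.1 dB.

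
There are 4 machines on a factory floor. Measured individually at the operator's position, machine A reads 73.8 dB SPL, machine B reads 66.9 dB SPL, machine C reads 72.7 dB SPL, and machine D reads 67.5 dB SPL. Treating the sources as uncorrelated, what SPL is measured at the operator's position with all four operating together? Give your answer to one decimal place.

Incoherent sources sum as intensities:
L_total = 10·log₁₀(10^(73.8/10) + 10^(66.9/10) + 10^(72.7/10) + 10^(67.5/10)) = 10·log₁₀(53130000) = 77.3 dB SPL.

77.3 dB SPL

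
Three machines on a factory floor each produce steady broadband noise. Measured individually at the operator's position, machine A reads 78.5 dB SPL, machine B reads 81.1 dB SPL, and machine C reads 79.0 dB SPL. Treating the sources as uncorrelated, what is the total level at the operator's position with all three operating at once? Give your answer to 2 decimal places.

84.46 dB SPL

Uncorrelated sources add in intensity (power), not in dB.
L_total = 10·log₁₀(10^(78.5/10) + 10^(81.1/10) + 10^(79.0/10)) = 10·log₁₀(279100000) = 84.46 dB SPL.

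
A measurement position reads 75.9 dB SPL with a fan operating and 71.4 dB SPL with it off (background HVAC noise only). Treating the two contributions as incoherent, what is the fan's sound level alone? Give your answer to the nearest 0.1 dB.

Background correction is a power subtraction:
L_src = 10·log₁₀(10^(75.9/10) − 10^(71.4/10)) = 10·log₁₀(25100000) = 74.0 dB SPL.

74.0 dB SPL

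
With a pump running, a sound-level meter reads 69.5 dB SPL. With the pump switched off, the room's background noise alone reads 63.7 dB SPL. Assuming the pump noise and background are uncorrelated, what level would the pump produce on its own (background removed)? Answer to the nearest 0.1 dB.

68.2 dB SPL

Remove the background by subtracting linear intensities:
L_src = 10·log₁₀(10^(69.5/10) − 10^(63.7/10)) = 10·log₁₀(6568000) = 68.2 dB SPL.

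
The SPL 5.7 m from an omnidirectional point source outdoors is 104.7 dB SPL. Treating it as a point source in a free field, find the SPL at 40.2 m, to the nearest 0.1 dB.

87.7 dB SPL

For a point source in a free field, ΔL = −20·log₁₀(d₂/d₁).
ΔL = −20·log₁₀(40.2/5.7) = -16.97 dB, so L₂ = 104.7 + (-16.97) = 87.7 dB SPL.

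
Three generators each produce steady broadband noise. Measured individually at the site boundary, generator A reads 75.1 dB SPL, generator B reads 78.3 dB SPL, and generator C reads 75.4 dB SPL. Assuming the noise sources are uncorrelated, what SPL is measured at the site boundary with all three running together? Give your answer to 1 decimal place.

81.3 dB SPL

Add the sources as powers (linear), then convert back to dB:
L_total = 10·log₁₀(10^(75.1/10) + 10^(78.3/10) + 10^(75.4/10)) = 10·log₁₀(134600000) = 81.3 dB SPL.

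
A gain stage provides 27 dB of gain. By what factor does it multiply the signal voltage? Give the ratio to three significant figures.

Voltage ratio = 10^(dB/20).
10^(27/20) = 10^(1.350) = 22.4.

22.4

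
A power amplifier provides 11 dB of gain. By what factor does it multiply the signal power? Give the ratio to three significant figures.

12.6

Power ratio = 10^(dB/10).
10^(11/10) = 10^(1.100) = 12.6.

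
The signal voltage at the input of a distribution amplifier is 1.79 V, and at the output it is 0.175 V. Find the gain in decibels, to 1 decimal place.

-20.2 dB

For a voltage ratio, dB = 20·log₁₀(V₂/V₁).
20·log₁₀(0.175/1.79) = 20·log₁₀(0.09777) = -20.2 dB.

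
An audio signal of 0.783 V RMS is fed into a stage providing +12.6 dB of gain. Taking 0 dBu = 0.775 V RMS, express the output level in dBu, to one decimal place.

+12.7 dBu

Input level: 20·log₁₀(0.783/0.775) = 0.09 dBu.
Output: 0.09 + 12.6 = +12.7 dBu.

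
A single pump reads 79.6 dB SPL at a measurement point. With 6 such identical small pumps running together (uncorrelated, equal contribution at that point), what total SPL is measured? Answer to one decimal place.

6 equal incoherent sources raise the level by 10·log₁₀(6) = 7.78 dB.
L_total = 79.6 + 7.78 = 87.4 dB SPL.

87.4 dB SPL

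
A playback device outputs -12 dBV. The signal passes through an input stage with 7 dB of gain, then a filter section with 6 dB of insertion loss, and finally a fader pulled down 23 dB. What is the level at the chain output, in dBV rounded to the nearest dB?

Gain stages sum in dB:
-12 + 7 − 6 − 23 = -34 dBV.

-34 dBV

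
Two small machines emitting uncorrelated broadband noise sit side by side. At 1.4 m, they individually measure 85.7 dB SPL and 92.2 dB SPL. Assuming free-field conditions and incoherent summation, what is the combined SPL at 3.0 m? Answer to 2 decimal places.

Combined at 1.4 m: 10·log₁₀(10^(85.7/10)+10^(92.2/10)) = 93.077 dB SPL.
Then apply −20·log₁₀(3.0/1.4) = -6.620 dB → 86.46 dB SPL.

86.46 dB SPL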